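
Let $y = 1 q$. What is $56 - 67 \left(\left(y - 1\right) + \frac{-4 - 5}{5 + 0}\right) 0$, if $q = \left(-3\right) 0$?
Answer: $56$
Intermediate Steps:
$q = 0$
$y = 0$ ($y = 1 \cdot 0 = 0$)
$56 - 67 \left(\left(y - 1\right) + \frac{-4 - 5}{5 + 0}\right) 0 = 56 - 67 \left(\left(0 - 1\right) + \frac{-4 - 5}{5 + 0}\right) 0 = 56 - 67 \left(-1 - \frac{9}{5}\right) 0 = 56 - 67 \left(\left(- \frac{14}{5}\right) 0\right) = 56 - 0 = 56 + 0 = 56$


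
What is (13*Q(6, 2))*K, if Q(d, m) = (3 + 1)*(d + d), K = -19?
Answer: -11856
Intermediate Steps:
Q(d, m) = 8*d (Q(d, m) = 4*(2*d) = 8*d)
(13*Q(6, 2))*K = (13*(8*6))*(-19) = (13*48)*(-19) = 624*(-19) = -11856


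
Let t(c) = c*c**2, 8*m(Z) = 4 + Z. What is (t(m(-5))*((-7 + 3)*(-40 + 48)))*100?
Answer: 25/4 ≈ 6.2500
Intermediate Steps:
m(Z) = 1/2 + Z/8 (m(Z) = (4 + Z)/8 = 1/2 + Z/8)
t(c) = c**3
(t(m(-5))*((-7 + 3)*(-40 + 48)))*100 = ((1/2 + (1/8)*(-5))**3*((-7 + 3)*(-40 + 48)))*100 = ((1/2 - 5/8)**3*(-4*8))*100 = ((-1/8)**3*(-32))*100 = -1/512*(-32)*100 = (1/16)*100 = 25/4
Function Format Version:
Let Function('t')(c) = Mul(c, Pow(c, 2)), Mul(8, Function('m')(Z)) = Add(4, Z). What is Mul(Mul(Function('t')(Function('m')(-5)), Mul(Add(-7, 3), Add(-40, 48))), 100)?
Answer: Rational(25, 4) ≈ 6.2500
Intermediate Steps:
Function('m')(Z) = Add(Rational(1, 2), Mul(Rational(1, 8), Z)) (Function('m')(Z) = Mul(Rational(1, 8), Add(4, Z)) = Add(Rational(1, 2), Mul(Rational(1, 8), Z)))
Function('t')(c) = Pow(c, 3)
Mul(Mul(Function('t')(Function('m')(-5)), Mul(Add(-7, 3), Add(-40, 48))), 100) = Mul(Mul(Pow(Add(Rational(1, 2), Mul(Rational(1, 8), -5)), 3), Mul(Add(-7, 3), Add(-40, 48))), 100) = Mul(Mul(Pow(Add(Rational(1, 2), Rational(-5, 8)), 3), Mul(-4, 8)), 100) = Mul(Mul(Pow(Rational(-1, 8), 3), -32), 100) = Mul(Mul(Rational(-1, 512), -32), 100) = Mul(Rational(1, 16), 100) = Rational(25, 4)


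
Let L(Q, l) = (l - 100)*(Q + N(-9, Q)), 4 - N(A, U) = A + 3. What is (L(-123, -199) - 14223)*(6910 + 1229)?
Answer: 159231396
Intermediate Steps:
N(A, U) = 1 - A (N(A, U) = 4 - (A + 3) = 4 - (3 + A) = 4 + (-3 - A) = 1 - A)
L(Q, l) = (-100 + l)*(10 + Q) (L(Q, l) = (l - 100)*(Q + (1 - 1*(-9))) = (-100 + l)*(Q + (1 + 9)) = (-100 + l)*(Q + 10) = (-100 + l)*(10 + Q))
(L(-123, -199) - 14223)*(6910 + 1229) = ((-1000 - 100*(-123) + 10*(-199) - 123*(-199)) - 14223)*(6910 + 1229) = ((-1000 + 12300 - 1990 + 24477) - 14223)*8139 = (33787 - 14223)*8139 = 19564*8139 = 159231396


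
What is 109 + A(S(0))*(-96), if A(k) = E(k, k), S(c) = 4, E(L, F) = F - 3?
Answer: 13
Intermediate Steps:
E(L, F) = -3 + F
A(k) = -3 + k
109 + A(S(0))*(-96) = 109 + (-3 + 4)*(-96) = 109 + 1*(-96) = 109 - 96 = 13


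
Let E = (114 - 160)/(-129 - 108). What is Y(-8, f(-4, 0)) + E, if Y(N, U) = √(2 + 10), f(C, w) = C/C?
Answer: 46/237 + 2*√3 ≈ 3.6582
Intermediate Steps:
f(C, w) = 1
Y(N, U) = 2*√3 (Y(N, U) = √12 = 2*√3)
E = 46/237 (E = -46/(-237) = -46*(-1/237) = 46/237 ≈ 0.19409)
Y(-8, f(-4, 0)) + E = 2*√3 + 46/237 = 46/237 + 2*√3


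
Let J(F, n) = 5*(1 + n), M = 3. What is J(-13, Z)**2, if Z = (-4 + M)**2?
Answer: 100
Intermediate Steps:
Z = 1 (Z = (-4 + 3)**2 = (-1)**2 = 1)
J(F, n) = 5 + 5*n
J(-13, Z)**2 = (5 + 5*1)**2 = (5 + 5)**2 = 10**2 = 100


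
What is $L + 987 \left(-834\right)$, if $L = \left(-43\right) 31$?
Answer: $-824491$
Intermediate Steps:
$L = -1333$
$L + 987 \left(-834\right) = -1333 + 987 \left(-834\right) = -1333 - 823158 = -824491$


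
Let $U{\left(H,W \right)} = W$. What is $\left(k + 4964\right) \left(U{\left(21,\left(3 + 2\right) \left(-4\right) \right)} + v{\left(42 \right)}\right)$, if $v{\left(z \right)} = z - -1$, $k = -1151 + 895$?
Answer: $108284$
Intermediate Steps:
$k = -256$
$v{\left(z \right)} = 1 + z$ ($v{\left(z \right)} = z + 1 = 1 + z$)
$\left(k + 4964\right) \left(U{\left(21,\left(3 + 2\right) \left(-4\right) \right)} + v{\left(42 \right)}\right) = \left(-256 + 4964\right) \left(\left(3 + 2\right) \left(-4\right) + \left(1 + 42\right)\right) = 4708 \left(5 \left(-4\right) + 43\right) = 4708 \left(-20 + 43\right) = 4708 \cdot 23 = 108284$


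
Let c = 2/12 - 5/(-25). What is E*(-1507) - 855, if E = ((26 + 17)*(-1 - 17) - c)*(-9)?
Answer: -105035901/10 ≈ -1.0504e+7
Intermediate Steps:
c = 11/30 (c = 2*(1/12) - 5*(-1/25) = 1/6 + 1/5 = 11/30 ≈ 0.36667)
E = 69693/10 (E = ((26 + 17)*(-1 - 17) - 1*11/30)*(-9) = (43*(-18) - 11/30)*(-9) = (-774 - 11/30)*(-9) = -23231/30*(-9) = 69693/10 ≈ 6969.3)
E*(-1507) - 855 = (69693/10)*(-1507) - 855 = -105027351/10 - 855 = -105035901/10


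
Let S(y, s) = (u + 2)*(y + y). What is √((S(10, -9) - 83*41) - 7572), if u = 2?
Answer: I*√10895 ≈ 104.38*I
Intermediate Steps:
S(y, s) = 8*y (S(y, s) = (2 + 2)*(y + y) = 4*(2*y) = 8*y)
√((S(10, -9) - 83*41) - 7572) = √((8*10 - 83*41) - 7572) = √((80 - 3403) - 7572) = √(-3323 - 7572) = √(-10895) = I*√10895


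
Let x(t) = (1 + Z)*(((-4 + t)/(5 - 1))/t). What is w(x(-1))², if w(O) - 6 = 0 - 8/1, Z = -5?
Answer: 4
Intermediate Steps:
x(t) = -4*(-1 + t/4)/t (x(t) = (1 - 5)*(((-4 + t)/(5 - 1))/t) = -4*(-4 + t)/4/t = -4*(-4 + t)*(¼)/t = -4*(-1 + t/4)/t)
w(O) = -2 (w(O) = 6 + (0 - 8/1) = 6 + (0 - 8) = 6 - 8 = -2)
w(x(-1))² = (-2)² = 4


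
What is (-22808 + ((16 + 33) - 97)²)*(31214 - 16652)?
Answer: -298579248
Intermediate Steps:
(-22808 + ((16 + 33) - 97)²)*(31214 - 16652) = (-22808 + (49 - 97)²)*14562 = (-22808 + (-48)²)*14562 = (-22808 + 2304)*14562 = -20504*14562 = -298579248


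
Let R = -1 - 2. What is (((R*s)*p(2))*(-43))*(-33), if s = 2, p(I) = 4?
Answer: -34056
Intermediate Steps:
R = -3
(((R*s)*p(2))*(-43))*(-33) = ((-3*2*4)*(-43))*(-33) = (-6*4*(-43))*(-33) = -24*(-43)*(-33) = 1032*(-33) = -34056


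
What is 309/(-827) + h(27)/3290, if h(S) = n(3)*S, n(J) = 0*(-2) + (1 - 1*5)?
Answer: -552963/1360415 ≈ -0.40647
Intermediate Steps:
n(J) = -4 (n(J) = 0 + (1 - 5) = 0 - 4 = -4)
h(S) = -4*S
309/(-827) + h(27)/3290 = 309/(-827) - 4*27/3290 = 309*(-1/827) - 108*1/3290 = -309/827 - 54/1645 = -552963/1360415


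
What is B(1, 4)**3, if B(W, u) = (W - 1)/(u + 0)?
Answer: 0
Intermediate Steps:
B(W, u) = (-1 + W)/u
B(1, 4)**3 = ((-1 + 1)/4)**3 = ((1/4)*0)**3 = 0**3 = 0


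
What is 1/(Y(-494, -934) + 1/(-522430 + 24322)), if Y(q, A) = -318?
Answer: -498108/158398345 ≈ -0.0031447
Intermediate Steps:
1/(Y(-494, -934) + 1/(-522430 + 24322)) = 1/(-318 + 1/(-522430 + 24322)) = 1/(-318 + 1/(-498108)) = 1/(-318 - 1/498108) = 1/(-158398345/498108) = -498108/158398345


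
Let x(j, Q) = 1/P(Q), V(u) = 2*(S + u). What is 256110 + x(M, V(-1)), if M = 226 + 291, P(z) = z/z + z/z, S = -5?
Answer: 512221/2 ≈ 2.5611e+5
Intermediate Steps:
V(u) = -10 + 2*u (V(u) = 2*(-5 + u) = -10 + 2*u)
P(z) = 2 (P(z) = 1 + 1 = 2)
M = 517
x(j, Q) = ½ (x(j, Q) = 1/2 = ½)
256110 + x(M, V(-1)) = 256110 + ½ = 512221/2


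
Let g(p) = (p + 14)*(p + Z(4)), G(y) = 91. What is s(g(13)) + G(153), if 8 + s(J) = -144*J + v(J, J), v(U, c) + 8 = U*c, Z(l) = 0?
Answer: 72732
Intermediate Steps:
v(U, c) = -8 + U*c
g(p) = p*(14 + p) (g(p) = (p + 14)*(p + 0) = (14 + p)*p = p*(14 + p))
s(J) = -16 + J² - 144*J (s(J) = -8 + (-144*J + (-8 + J*J)) = -8 + (-144*J + (-8 + J²)) = -8 + (-8 + J² - 144*J) = -16 + J² - 144*J)
s(g(13)) + G(153) = (-16 + (13*(14 + 13))² - 1872*(14 + 13)) + 91 = (-16 + (13*27)² - 1872*27) + 91 = (-16 + 351² - 144*351) + 91 = (-16 + 123201 - 50544) + 91 = 72641 + 91 = 72732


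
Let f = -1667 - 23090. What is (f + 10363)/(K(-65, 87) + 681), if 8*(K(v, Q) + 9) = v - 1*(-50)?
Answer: -38384/1787 ≈ -21.480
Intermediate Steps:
f = -24757
K(v, Q) = -11/4 + v/8 (K(v, Q) = -9 + (v - 1*(-50))/8 = -9 + (v + 50)/8 = -9 + (50 + v)/8 = -9 + (25/4 + v/8) = -11/4 + v/8)
(f + 10363)/(K(-65, 87) + 681) = (-24757 + 10363)/((-11/4 + (⅛)*(-65)) + 681) = -14394/((-11/4 - 65/8) + 681) = -14394/(-87/8 + 681) = -14394/5361/8 = -14394*8/5361 = -38384/1787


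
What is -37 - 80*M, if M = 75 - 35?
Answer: -3237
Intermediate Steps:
M = 40
-37 - 80*M = -37 - 80*40 = -37 - 3200 = -3237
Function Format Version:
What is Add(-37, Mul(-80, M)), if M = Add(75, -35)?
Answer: -3237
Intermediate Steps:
M = 40
Add(-37, Mul(-80, M)) = Add(-37, Mul(-80, 40)) = Add(-37, -3200) = -3237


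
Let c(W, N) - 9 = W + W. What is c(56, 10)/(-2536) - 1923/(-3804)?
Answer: 1161/2536 ≈ 0.45781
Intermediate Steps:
c(W, N) = 9 + 2*W (c(W, N) = 9 + (W + W) = 9 + 2*W)
c(56, 10)/(-2536) - 1923/(-3804) = (9 + 2*56)/(-2536) - 1923/(-3804) = (9 + 112)*(-1/2536) - 1923*(-1/3804) = 121*(-1/2536) + 641/1268 = -121/2536 + 641/1268 = 1161/2536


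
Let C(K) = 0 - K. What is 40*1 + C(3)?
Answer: 37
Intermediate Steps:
C(K) = -K
40*1 + C(3) = 40*1 - 1*3 = 40 - 3 = 37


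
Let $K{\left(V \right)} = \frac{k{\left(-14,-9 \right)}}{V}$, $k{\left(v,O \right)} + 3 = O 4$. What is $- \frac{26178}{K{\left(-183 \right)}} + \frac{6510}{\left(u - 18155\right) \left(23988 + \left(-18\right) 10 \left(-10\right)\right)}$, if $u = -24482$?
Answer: $- \frac{41804334013259}{340328534} \approx -1.2284 \cdot 10^{5}$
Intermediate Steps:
$k{\left(v,O \right)} = -3 + 4 O$ ($k{\left(v,O \right)} = -3 + O 4 = -3 + 4 O$)
$K{\left(V \right)} = - \frac{39}{V}$ ($K{\left(V \right)} = \frac{-3 + 4 \left(-9\right)}{V} = \frac{-3 - 36}{V} = - \frac{39}{V}$)
$- \frac{26178}{K{\left(-183 \right)}} + \frac{6510}{\left(u - 18155\right) \left(23988 + \left(-18\right) 10 \left(-10\right)\right)} = - \frac{26178}{\left(-39\right) \frac{1}{-183}} + \frac{6510}{\left(-24482 - 18155\right) \left(23988 + \left(-18\right) 10 \left(-10\right)\right)} = - \frac{26178}{\left(-39\right) \left(- \frac{1}{183}\right)} + \frac{6510}{\left(-42637\right) \left(23988 - -1800\right)} = - \frac{26178}{\frac{13}{61}} + \frac{6510}{\left(-42637\right) \left(23988 + 1800\right)} = \left(-26178\right) \frac{61}{13} + \frac{6510}{\left(-42637\right) 25788} = - \frac{1596858}{13} + \frac{6510}{-1099522956} = - \frac{1596858}{13} + 6510 \left(- \frac{1}{1099522956}\right) = - \frac{1596858}{13} - \frac{155}{26179118} = - \frac{41804334013259}{340328534}$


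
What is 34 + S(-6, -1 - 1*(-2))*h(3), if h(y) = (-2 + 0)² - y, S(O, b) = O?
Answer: 28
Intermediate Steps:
h(y) = 4 - y (h(y) = (-2)² - y = 4 - y)
34 + S(-6, -1 - 1*(-2))*h(3) = 34 - 6*(4 - 1*3) = 34 - 6*(4 - 3) = 34 - 6*1 = 34 - 6 = 28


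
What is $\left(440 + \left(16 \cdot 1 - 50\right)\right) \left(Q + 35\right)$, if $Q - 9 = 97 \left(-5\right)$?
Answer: $-179046$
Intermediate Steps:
$Q = -476$ ($Q = 9 + 97 \left(-5\right) = 9 - 485 = -476$)
$\left(440 + \left(16 \cdot 1 - 50\right)\right) \left(Q + 35\right) = \left(440 + \left(16 \cdot 1 - 50\right)\right) \left(-476 + 35\right) = \left(440 + \left(16 - 50\right)\right) \left(-441\right) = \left(440 - 34\right) \left(-441\right) = 406 \left(-441\right) = -179046$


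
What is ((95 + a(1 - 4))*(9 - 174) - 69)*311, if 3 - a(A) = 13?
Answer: -4383234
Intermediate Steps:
a(A) = -10 (a(A) = 3 - 1*13 = 3 - 13 = -10)
((95 + a(1 - 4))*(9 - 174) - 69)*311 = ((95 - 10)*(9 - 174) - 69)*311 = (85*(-165) - 69)*311 = (-14025 - 69)*311 = -14094*311 = -4383234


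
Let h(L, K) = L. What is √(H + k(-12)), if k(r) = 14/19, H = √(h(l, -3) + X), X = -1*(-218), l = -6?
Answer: √(266 + 722*√53)/19 ≈ 3.9111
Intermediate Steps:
X = 218
H = 2*√53 (H = √(-6 + 218) = √212 = 2*√53 ≈ 14.560)
k(r) = 14/19 (k(r) = 14*(1/19) = 14/19)
√(H + k(-12)) = √(2*√53 + 14/19) = √(14/19 + 2*√53)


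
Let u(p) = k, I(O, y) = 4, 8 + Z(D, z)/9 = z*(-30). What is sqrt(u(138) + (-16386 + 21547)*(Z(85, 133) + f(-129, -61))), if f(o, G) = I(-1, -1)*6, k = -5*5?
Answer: I*sqrt(185579263) ≈ 13623.0*I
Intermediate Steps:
Z(D, z) = -72 - 270*z (Z(D, z) = -72 + 9*(z*(-30)) = -72 + 9*(-30*z) = -72 - 270*z)
k = -25
u(p) = -25
f(o, G) = 24 (f(o, G) = 4*6 = 24)
sqrt(u(138) + (-16386 + 21547)*(Z(85, 133) + f(-129, -61))) = sqrt(-25 + (-16386 + 21547)*((-72 - 270*133) + 24)) = sqrt(-25 + 5161*((-72 - 35910) + 24)) = sqrt(-25 + 5161*(-35982 + 24)) = sqrt(-25 + 5161*(-35958)) = sqrt(-25 - 185579238) = sqrt(-185579263) = I*sqrt(185579263)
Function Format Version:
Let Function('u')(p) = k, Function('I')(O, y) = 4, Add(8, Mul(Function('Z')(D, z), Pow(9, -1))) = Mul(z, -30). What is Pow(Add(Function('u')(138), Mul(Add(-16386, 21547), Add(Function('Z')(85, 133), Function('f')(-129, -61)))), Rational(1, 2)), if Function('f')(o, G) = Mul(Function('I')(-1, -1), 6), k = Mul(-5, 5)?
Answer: Mul(I, Pow(185579263, Rational(1, 2))) ≈ Mul(13623., I)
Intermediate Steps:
Function('Z')(D, z) = Add(-72, Mul(-270, z)) (Function('Z')(D, z) = Add(-72, Mul(9, Mul(z, -30))) = Add(-72, Mul(9, Mul(-30, z))) = Add(-72, Mul(-270, z)))
k = -25
Function('u')(p) = -25
Function('f')(o, G) = 24 (Function('f')(o, G) = Mul(4, 6) = 24)
Pow(Add(Function('u')(138), Mul(Add(-16386, 21547), Add(Function('Z')(85, 133), Function('f')(-129, -61)))), Rational(1, 2)) = Pow(Add(-25, Mul(Add(-16386, 21547), Add(Add(-72, Mul(-270, 133)), 24))), Rational(1, 2)) = Pow(Add(-25, Mul(5161, Add(Add(-72, -35910), 24))), Rational(1, 2)) = Pow(Add(-25, Mul(5161, Add(-35982, 24))), Rational(1, 2)) = Pow(Add(-25, Mul(5161, -35958)), Rational(1, 2)) = Pow(Add(-25, -185579238), Rational(1, 2)) = Pow(-185579263, Rational(1, 2)) = Mul(I, Pow(185579263, Rational(1, 2)))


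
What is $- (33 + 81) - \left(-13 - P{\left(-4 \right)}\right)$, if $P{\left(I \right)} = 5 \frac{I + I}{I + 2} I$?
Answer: $-181$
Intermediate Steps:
$P{\left(I \right)} = \frac{10 I^{2}}{2 + I}$ ($P{\left(I \right)} = 5 \frac{2 I}{2 + I} I = \frac{10 I}{2 + I} I = \frac{10 I^{2}}{2 + I}$)
$- (33 + 81) - \left(-13 - P{\left(-4 \right)}\right) = - (33 + 81) - \left(-13 - \frac{10 \left(-4\right)^{2}}{2 - 4}\right) = \left(-1\right) 114 - \left(-13 - 10 \cdot 16 \frac{1}{-2}\right) = -114 - \left(-13 - 10 \cdot 16 \left(- \frac{1}{2}\right)\right) = -114 - \left(-13 - -80\right) = -114 - \left(-13 + 80\right) = -114 - 67 = -181$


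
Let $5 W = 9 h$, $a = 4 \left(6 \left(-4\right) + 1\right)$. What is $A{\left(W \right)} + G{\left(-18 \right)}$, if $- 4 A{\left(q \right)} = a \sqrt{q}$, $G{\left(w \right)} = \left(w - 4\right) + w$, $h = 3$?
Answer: $-40 + \frac{69 \sqrt{15}}{5} \approx 13.447$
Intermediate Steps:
$a = -92$ ($a = 4 \left(-24 + 1\right) = 4 \left(-23\right) = -92$)
$G{\left(w \right)} = -4 + 2 w$ ($G{\left(w \right)} = \left(-4 + w\right) + w = -4 + 2 w$)
$W = \frac{27}{5}$ ($W = \frac{9 \cdot 3}{5} = \frac{1}{5} \cdot 27 = \frac{27}{5} \approx 5.4$)
$A{\left(q \right)} = 23 \sqrt{q}$ ($A{\left(q \right)} = - \frac{\left(-92\right) \sqrt{q}}{4} = 23 \sqrt{q}$)
$A{\left(W \right)} + G{\left(-18 \right)} = 23 \sqrt{\frac{27}{5}} + \left(-4 + 2 \left(-18\right)\right) = 23 \frac{3 \sqrt{15}}{5} - 40 = \frac{69 \sqrt{15}}{5} - 40 = -40 + \frac{69 \sqrt{15}}{5}$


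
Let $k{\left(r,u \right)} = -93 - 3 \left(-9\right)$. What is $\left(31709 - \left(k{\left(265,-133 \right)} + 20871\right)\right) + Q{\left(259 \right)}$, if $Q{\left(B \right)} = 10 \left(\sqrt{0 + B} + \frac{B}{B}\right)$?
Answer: $10914 + 10 \sqrt{259} \approx 11075.0$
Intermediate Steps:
$k{\left(r,u \right)} = -66$ ($k{\left(r,u \right)} = -93 - -27 = -93 + 27 = -66$)
$Q{\left(B \right)} = 10 + 10 \sqrt{B}$ ($Q{\left(B \right)} = 10 \left(\sqrt{B} + 1\right) = 10 \left(1 + \sqrt{B}\right) = 10 + 10 \sqrt{B}$)
$\left(31709 - \left(k{\left(265,-133 \right)} + 20871\right)\right) + Q{\left(259 \right)} = \left(31709 - \left(-66 + 20871\right)\right) + \left(10 + 10 \sqrt{259}\right) = \left(31709 - 20805\right) + \left(10 + 10 \sqrt{259}\right) = 10904 + \left(10 + 10 \sqrt{259}\right) = 10914 + 10 \sqrt{259}$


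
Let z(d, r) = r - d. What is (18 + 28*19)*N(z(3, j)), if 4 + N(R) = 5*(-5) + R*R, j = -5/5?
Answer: -7150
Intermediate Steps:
j = -1 (j = -5*1/5 = -1)
N(R) = -29 + R**2 (N(R) = -4 + (5*(-5) + R*R) = -4 + (-25 + R**2) = -29 + R**2)
(18 + 28*19)*N(z(3, j)) = (18 + 28*19)*(-29 + (-1 - 1*3)**2) = (18 + 532)*(-29 + (-1 - 3)**2) = 550*(-29 + (-4)**2) = 550*(-29 + 16) = 550*(-13) = -7150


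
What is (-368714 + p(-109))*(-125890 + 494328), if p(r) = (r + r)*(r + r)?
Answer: -118338601220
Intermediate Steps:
p(r) = 4*r**2 (p(r) = (2*r)*(2*r) = 4*r**2)
(-368714 + p(-109))*(-125890 + 494328) = (-368714 + 4*(-109)**2)*(-125890 + 494328) = (-368714 + 4*11881)*368438 = (-368714 + 47524)*368438 = -321190*368438 = -118338601220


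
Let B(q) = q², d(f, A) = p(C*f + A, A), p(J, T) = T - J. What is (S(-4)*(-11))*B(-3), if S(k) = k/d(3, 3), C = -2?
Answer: 66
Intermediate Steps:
d(f, A) = 2*f (d(f, A) = A - (-2*f + A) = A - (A - 2*f) = A + (-A + 2*f) = 2*f)
S(k) = k/6 (S(k) = k/((2*3)) = k/6)
(S(-4)*(-11))*B(-3) = (((⅙)*(-4))*(-11))*(-3)² = -⅔*(-11)*9 = (22/3)*9 = 66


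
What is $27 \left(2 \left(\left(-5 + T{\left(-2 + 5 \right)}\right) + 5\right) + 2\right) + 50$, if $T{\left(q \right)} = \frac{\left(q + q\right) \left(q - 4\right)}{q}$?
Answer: $-4$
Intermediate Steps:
$T{\left(q \right)} = -8 + 2 q$ ($T{\left(q \right)} = \frac{2 q \left(-4 + q\right)}{q} = -8 + 2 q$)
$27 \left(2 \left(\left(-5 + T{\left(-2 + 5 \right)}\right) + 5\right) + 2\right) + 50 = 27 \left(2 \left(\left(-5 - \left(8 - 2 \left(-2 + 5\right)\right)\right) + 5\right) + 2\right) + 50 = 27 \left(2 \left(\left(-5 + \left(-8 + 2 \cdot 3\right)\right) + 5\right) + 2\right) + 50 = 27 \left(2 \left(\left(-5 + \left(-8 + 6\right)\right) + 5\right) + 2\right) + 50 = 27 \left(2 \left(\left(-5 - 2\right) + 5\right) + 2\right) + 50 = 27 \left(2 \left(-7 + 5\right) + 2\right) + 50 = 27 \left(2 \left(-2\right) + 2\right) + 50 = 27 \left(-4 + 2\right) + 50 = 27 \left(-2\right) + 50 = -54 + 50 = -4$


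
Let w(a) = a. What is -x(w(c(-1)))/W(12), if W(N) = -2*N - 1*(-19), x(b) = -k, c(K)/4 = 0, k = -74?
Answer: 74/5 ≈ 14.800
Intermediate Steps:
c(K) = 0 (c(K) = 4*0 = 0)
x(b) = 74 (x(b) = -1*(-74) = 74)
W(N) = 19 - 2*N (W(N) = -2*N + 19 = 19 - 2*N)
-x(w(c(-1)))/W(12) = -74/(19 - 2*12) = -74/(19 - 24) = -74/(-5) = -74*(-1)/5 = -1*(-74/5) = 74/5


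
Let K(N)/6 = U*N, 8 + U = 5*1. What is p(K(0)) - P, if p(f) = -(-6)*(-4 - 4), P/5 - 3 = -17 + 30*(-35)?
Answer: 5272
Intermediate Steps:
P = -5320 (P = 15 + 5*(-17 + 30*(-35)) = 15 + 5*(-17 - 1050) = 15 + 5*(-1067) = 15 - 5335 = -5320)
U = -3 (U = -8 + 5*1 = -8 + 5 = -3)
K(N) = -18*N (K(N) = 6*(-3*N) = -18*N)
p(f) = -48 (p(f) = -(-6)*(-8) = -3*16 = -48)
p(K(0)) - P = -48 - 1*(-5320) = -48 + 5320 = 5272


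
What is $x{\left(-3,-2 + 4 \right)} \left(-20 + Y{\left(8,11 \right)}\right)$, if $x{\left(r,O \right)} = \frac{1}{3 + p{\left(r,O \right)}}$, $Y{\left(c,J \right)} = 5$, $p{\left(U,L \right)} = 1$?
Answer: $- \frac{15}{4} \approx -3.75$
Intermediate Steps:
$x{\left(r,O \right)} = \frac{1}{4}$ ($x{\left(r,O \right)} = \frac{1}{3 + 1} = \frac{1}{4}$)
$x{\left(-3,-2 + 4 \right)} \left(-20 + Y{\left(8,11 \right)}\right) = \frac{-20 + 5}{4} = \frac{1}{4} \left(-15\right) = - \frac{15}{4}$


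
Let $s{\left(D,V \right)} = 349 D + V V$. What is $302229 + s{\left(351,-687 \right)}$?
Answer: $896697$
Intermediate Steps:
$s{\left(D,V \right)} = V^{2} + 349 D$ ($s{\left(D,V \right)} = 349 D + V^{2} = V^{2} + 349 D$)
$302229 + s{\left(351,-687 \right)} = 302229 + \left(\left(-687\right)^{2} + 349 \cdot 351\right) = 302229 + \left(471969 + 122499\right) = 302229 + 594468 = 896697$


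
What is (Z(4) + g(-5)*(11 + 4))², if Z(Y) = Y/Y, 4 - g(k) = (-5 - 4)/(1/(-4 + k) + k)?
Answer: 2531281/2116 ≈ 1196.3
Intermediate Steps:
g(k) = 4 + 9/(k + 1/(-4 + k)) (g(k) = 4 - (-5 - 4)/(1/(-4 + k) + k) = 4 - (-9)/(k + 1/(-4 + k)) = 4 + 9/(k + 1/(-4 + k)))
Z(Y) = 1
(Z(4) + g(-5)*(11 + 4))² = (1 + ((-32 - 7*(-5) + 4*(-5)²)/(1 + (-5)² - 4*(-5)))*(11 + 4))² = (1 + ((-32 + 35 + 4*25)/(1 + 25 + 20))*15)² = (1 + ((-32 + 35 + 100)/46)*15)² = (1 + ((1/46)*103)*15)² = (1 + (103/46)*15)² = (1 + 1545/46)² = (1591/46)² = 2531281/2116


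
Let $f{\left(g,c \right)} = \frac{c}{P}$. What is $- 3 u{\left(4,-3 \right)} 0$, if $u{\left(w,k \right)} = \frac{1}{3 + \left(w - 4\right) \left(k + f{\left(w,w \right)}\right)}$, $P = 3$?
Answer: $0$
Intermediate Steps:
$f{\left(g,c \right)} = \frac{c}{3}$
$u{\left(w,k \right)} = \frac{1}{3 + \left(-4 + w\right) \left(k + \frac{w}{3}\right)}$ ($u{\left(w,k \right)} = \frac{1}{3 + \left(w - 4\right) \left(k + \frac{w}{3}\right)} = \frac{1}{3 + \left(-4 + w\right) \left(k + \frac{w}{3}\right)}$)
$- 3 u{\left(4,-3 \right)} 0 = - 3 \frac{3}{9 + 4^{2} - -36 - 16 + 3 \left(-3\right) 4} \cdot 0 = - 3 \frac{3}{9 + 16 + 36 - 16 - 36} \cdot 0 = - 3 \cdot \frac{3}{9} \cdot 0 = - 3 \cdot 3 \cdot \frac{1}{9} \cdot 0 = - 3 \cdot \frac{1}{3} \cdot 0 = - 1 \cdot 0 = \left(-1\right) 0 = 0$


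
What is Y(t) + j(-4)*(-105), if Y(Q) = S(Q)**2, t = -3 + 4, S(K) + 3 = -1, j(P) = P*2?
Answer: 856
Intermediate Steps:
j(P) = 2*P
S(K) = -4 (S(K) = -3 - 1 = -4)
t = 1
Y(Q) = 16 (Y(Q) = (-4)**2 = 16)
Y(t) + j(-4)*(-105) = 16 + (2*(-4))*(-105) = 16 - 8*(-105) = 16 + 840 = 856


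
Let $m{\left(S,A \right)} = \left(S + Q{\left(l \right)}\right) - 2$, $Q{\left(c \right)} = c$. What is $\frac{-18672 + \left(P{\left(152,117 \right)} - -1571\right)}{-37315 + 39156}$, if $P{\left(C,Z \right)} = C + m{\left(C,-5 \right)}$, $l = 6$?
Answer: $- \frac{2399}{263} \approx -9.1217$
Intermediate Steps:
$m{\left(S,A \right)} = 4 + S$ ($m{\left(S,A \right)} = \left(S + 6\right) - 2 = \left(6 + S\right) - 2 = 4 + S$)
$P{\left(C,Z \right)} = 4 + 2 C$ ($P{\left(C,Z \right)} = C + \left(4 + C\right) = 4 + 2 C$)
$\frac{-18672 + \left(P{\left(152,117 \right)} - -1571\right)}{-37315 + 39156} = \frac{-18672 + \left(\left(4 + 2 \cdot 152\right) - -1571\right)}{-37315 + 39156} = \frac{-18672 + \left(\left(4 + 304\right) + 1571\right)}{1841} = \left(-18672 + \left(308 + 1571\right)\right) \frac{1}{1841} = \left(-18672 + 1879\right) \frac{1}{1841} = \left(-16793\right) \frac{1}{1841} = - \frac{2399}{263}$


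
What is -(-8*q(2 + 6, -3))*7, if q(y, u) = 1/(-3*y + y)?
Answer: -7/2 ≈ -3.5000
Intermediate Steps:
q(y, u) = -1/(2*y) (q(y, u) = 1/(-2*y) = -1/(2*y))
-(-8*q(2 + 6, -3))*7 = -(-(-4)/(2 + 6))*7 = -(-(-4)/8)*7 = -(-8*(-1/16))*7 = -7/2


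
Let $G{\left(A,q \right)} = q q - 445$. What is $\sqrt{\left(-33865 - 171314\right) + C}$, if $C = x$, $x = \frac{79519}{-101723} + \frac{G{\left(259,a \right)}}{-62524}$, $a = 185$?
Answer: $\frac{i \sqrt{10586477354511056013587}}{227147459} \approx 452.97 i$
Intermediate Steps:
$G{\left(A,q \right)} = -445 + q^{2}$ ($G{\left(A,q \right)} = q^{2} - 445 = -445 + q^{2}$)
$x = - \frac{2102012224}{1590032213}$ ($x = \frac{79519}{-101723} + \frac{-445 + 185^{2}}{-62524} = 79519 \left(- \frac{1}{101723}\right) + \left(-445 + 34225\right) \left(- \frac{1}{62524}\right) = - \frac{79519}{101723} + 33780 \left(- \frac{1}{62524}\right) = - \frac{79519}{101723} - \frac{8445}{15631} = - \frac{2102012224}{1590032213} \approx -1.322$)
$C = - \frac{2102012224}{1590032213} \approx -1.322$
$\sqrt{\left(-33865 - 171314\right) + C} = \sqrt{\left(-33865 - 171314\right) - \frac{2102012224}{1590032213}} = \sqrt{-205179 - \frac{2102012224}{1590032213}} = \sqrt{- \frac{326243321443351}{1590032213}} = \frac{i \sqrt{10586477354511056013587}}{227147459}$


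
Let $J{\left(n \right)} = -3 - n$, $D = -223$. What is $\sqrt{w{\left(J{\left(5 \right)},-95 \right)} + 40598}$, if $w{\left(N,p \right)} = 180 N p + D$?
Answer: $5 \sqrt{7087} \approx 420.92$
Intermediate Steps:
$w{\left(N,p \right)} = -223 + 180 N p$ ($w{\left(N,p \right)} = 180 N p - 223 = -223 + 180 N p$)
$\sqrt{w{\left(J{\left(5 \right)},-95 \right)} + 40598} = \sqrt{\left(-223 + 180 \left(-3 - 5\right) \left(-95\right)\right) + 40598} = \sqrt{\left(-223 + 180 \left(-8\right) \left(-95\right)\right) + 40598} = \sqrt{\left(-223 + 136800\right) + 40598} = \sqrt{136577 + 40598} = \sqrt{177175} = 5 \sqrt{7087}$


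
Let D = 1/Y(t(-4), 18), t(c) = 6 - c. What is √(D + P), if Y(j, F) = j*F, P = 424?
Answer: √381605/30 ≈ 20.591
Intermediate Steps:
Y(j, F) = F*j
D = 1/180 (D = 1/(18*(6 - 1*(-4))) = 1/(18*(6 + 4)) = 1/(18*10) = 1/180 ≈ 0.0055556)
√(D + P) = √(1/180 + 424) = √(76321/180) = √381605/30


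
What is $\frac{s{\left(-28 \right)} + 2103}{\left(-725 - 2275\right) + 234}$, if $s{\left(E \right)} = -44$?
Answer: $- \frac{2059}{2766} \approx -0.7444$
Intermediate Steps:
$\frac{s{\left(-28 \right)} + 2103}{\left(-725 - 2275\right) + 234} = \frac{-44 + 2103}{\left(-725 - 2275\right) + 234} = \frac{2059}{\left(-725 - 2275\right) + 234} = \frac{2059}{-3000 + 234} = \frac{2059}{-2766} = 2059 \left(- \frac{1}{2766}\right) = - \frac{2059}{2766}$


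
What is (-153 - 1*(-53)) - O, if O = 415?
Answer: -515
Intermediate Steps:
(-153 - 1*(-53)) - O = (-153 - 1*(-53)) - 1*415 = (-153 + 53) - 415 = -100 - 415 = -515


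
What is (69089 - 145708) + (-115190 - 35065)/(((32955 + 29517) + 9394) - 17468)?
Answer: -4168070617/54398 ≈ -76622.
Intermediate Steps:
(69089 - 145708) + (-115190 - 35065)/(((32955 + 29517) + 9394) - 17468) = -76619 - 150255/((62472 + 9394) - 17468) = -76619 - 150255/(71866 - 17468) = -76619 - 150255/54398 = -4168070617/54398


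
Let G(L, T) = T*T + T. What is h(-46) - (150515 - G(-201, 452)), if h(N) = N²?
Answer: 56357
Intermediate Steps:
G(L, T) = T + T² (G(L, T) = T² + T = T + T²)
h(-46) - (150515 - G(-201, 452)) = (-46)² - (150515 - 452*(1 + 452)) = 2116 - (150515 - 452*453) = 2116 - (150515 - 1*204756) = 2116 - (150515 - 204756) = 2116 - 1*(-54241) = 2116 + 54241 = 56357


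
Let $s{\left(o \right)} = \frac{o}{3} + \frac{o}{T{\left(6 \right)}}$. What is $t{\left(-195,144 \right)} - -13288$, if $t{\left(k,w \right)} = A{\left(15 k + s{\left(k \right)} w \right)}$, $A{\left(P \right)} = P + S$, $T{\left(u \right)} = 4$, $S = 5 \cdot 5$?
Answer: $-5992$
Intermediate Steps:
$S = 25$
$s{\left(o \right)} = \frac{7 o}{12}$ ($s{\left(o \right)} = \frac{o}{3} + \frac{o}{4} = \frac{7 o}{12}$)
$A{\left(P \right)} = 25 + P$ ($A{\left(P \right)} = P + 25 = 25 + P$)
$t{\left(k,w \right)} = 25 + 15 k + \frac{7 k w}{12}$ ($t{\left(k,w \right)} = 25 + \left(15 k + \frac{7 k}{12} w\right) = 25 + \left(15 k + \frac{7 k w}{12}\right) = 25 + 15 k + \frac{7 k w}{12}$)
$t{\left(-195,144 \right)} - -13288 = \left(25 + 15 \left(-195\right) + \frac{7}{12} \left(-195\right) 144\right) - -13288 = \left(25 - 2925 - 16380\right) + 13288 = -19280 + 13288 = -5992$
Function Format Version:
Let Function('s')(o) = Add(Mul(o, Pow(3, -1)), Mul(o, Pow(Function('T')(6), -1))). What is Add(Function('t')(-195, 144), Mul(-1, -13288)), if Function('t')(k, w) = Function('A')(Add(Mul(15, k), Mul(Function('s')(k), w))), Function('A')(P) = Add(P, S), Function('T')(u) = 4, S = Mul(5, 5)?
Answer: -5992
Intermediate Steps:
S = 25
Function('s')(o) = Mul(Rational(7, 12), o) (Function('s')(o) = Add(Mul(o, Pow(3, -1)), Mul(o, Pow(4, -1))) = Add(Mul(o, Rational(1, 3)), Mul(o, Rational(1, 4))) = Add(Mul(Rational(1, 3), o), Mul(Rational(1, 4), o)) = Mul(Rational(7, 12), o))
Function('A')(P) = Add(25, P) (Function('A')(P) = Add(P, 25) = Add(25, P))
Function('t')(k, w) = Add(25, Mul(15, k), Mul(Rational(7, 12), k, w)) (Function('t')(k, w) = Add(25, Add(Mul(15, k), Mul(Mul(Rational(7, 12), k), w))) = Add(25, Add(Mul(15, k), Mul(Rational(7, 12), k, w))) = Add(25, Mul(15, k), Mul(Rational(7, 12), k, w)))
Add(Function('t')(-195, 144), Mul(-1, -13288)) = Add(Add(25, Mul(15, -195), Mul(Rational(7, 12), -195, 144)), Mul(-1, -13288)) = Add(Add(25, -2925, -16380), 13288) = Add(-19280, 13288) = -5992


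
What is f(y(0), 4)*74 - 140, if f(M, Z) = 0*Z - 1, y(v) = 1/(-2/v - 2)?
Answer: -214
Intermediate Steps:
y(v) = 1/(-2 - 2/v)
f(M, Z) = -1 (f(M, Z) = 0 - 1 = -1)
f(y(0), 4)*74 - 140 = -1*74 - 140 = -74 - 140 = -214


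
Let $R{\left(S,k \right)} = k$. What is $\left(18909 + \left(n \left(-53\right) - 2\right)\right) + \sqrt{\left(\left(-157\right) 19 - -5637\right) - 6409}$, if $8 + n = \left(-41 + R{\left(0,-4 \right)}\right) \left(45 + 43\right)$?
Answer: $229211 + i \sqrt{3755} \approx 2.2921 \cdot 10^{5} + 61.278 i$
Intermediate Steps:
$n = -3968$ ($n = -8 + \left(-41 - 4\right) \left(45 + 43\right) = -8 - 3960 = -3968$)
$\left(18909 + \left(n \left(-53\right) - 2\right)\right) + \sqrt{\left(\left(-157\right) 19 - -5637\right) - 6409} = \left(18909 - -210302\right) + \sqrt{\left(\left(-157\right) 19 - -5637\right) - 6409} = \left(18909 + \left(210304 - 2\right)\right) + \sqrt{\left(-2983 + 5637\right) - 6409} = \left(18909 + 210302\right) + \sqrt{2654 - 6409} = 229211 + \sqrt{-3755} = 229211 + i \sqrt{3755}$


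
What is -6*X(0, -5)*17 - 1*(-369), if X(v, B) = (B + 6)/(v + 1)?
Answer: 267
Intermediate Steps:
X(v, B) = (6 + B)/(1 + v)
-6*X(0, -5)*17 - 1*(-369) = -6*(6 - 5)/(1 + 0)*17 - 1*(-369) = -6/1*17 + 369 = -6*17 + 369 = -102 + 369 = 267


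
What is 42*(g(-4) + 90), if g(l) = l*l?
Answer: 4452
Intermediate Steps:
g(l) = l**2
42*(g(-4) + 90) = 42*((-4)**2 + 90) = 42*(16 + 90) = 42*106 = 4452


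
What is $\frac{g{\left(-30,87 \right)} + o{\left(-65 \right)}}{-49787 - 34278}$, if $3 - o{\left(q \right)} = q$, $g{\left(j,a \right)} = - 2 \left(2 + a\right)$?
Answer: $\frac{22}{16813} \approx 0.0013085$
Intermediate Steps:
$g{\left(j,a \right)} = -4 - 2 a$
$o{\left(q \right)} = 3 - q$
$\frac{g{\left(-30,87 \right)} + o{\left(-65 \right)}}{-49787 - 34278} = \frac{\left(-4 - 174\right) + \left(3 - -65\right)}{-49787 - 34278} = \frac{\left(-4 - 174\right) + \left(3 + 65\right)}{-84065} = \left(-178 + 68\right) \left(- \frac{1}{84065}\right) = \left(-110\right) \left(- \frac{1}{84065}\right) = \frac{22}{16813}$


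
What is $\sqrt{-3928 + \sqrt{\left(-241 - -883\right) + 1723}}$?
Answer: $\sqrt{-3928 + \sqrt{2365}} \approx 62.285 i$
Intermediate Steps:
$\sqrt{-3928 + \sqrt{\left(-241 - -883\right) + 1723}} = \sqrt{-3928 + \sqrt{\left(-241 + 883\right) + 1723}} = \sqrt{-3928 + \sqrt{642 + 1723}} = \sqrt{-3928 + \sqrt{2365}}$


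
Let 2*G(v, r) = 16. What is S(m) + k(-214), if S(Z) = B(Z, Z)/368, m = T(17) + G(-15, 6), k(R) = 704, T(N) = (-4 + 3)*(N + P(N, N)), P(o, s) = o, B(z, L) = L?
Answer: 129523/184 ≈ 703.93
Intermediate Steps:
T(N) = -2*N (T(N) = (-4 + 3)*(N + N) = -2*N)
G(v, r) = 8 (G(v, r) = (½)*16 = 8)
m = -26 (m = -2*17 + 8 = -34 + 8 = -26)
S(Z) = Z/368
S(m) + k(-214) = (1/368)*(-26) + 704 = -13/184 + 704 = 129523/184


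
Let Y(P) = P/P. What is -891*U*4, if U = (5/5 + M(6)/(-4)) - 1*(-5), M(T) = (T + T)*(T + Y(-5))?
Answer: 53460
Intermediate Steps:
Y(P) = 1
M(T) = 2*T*(1 + T) (M(T) = (T + T)*(T + 1) = (2*T)*(1 + T) = 2*T*(1 + T))
U = -15 (U = (5/5 + (2*6*(1 + 6))/(-4)) - 1*(-5) = (5*(⅕) + (2*6*7)*(-¼)) + 5 = (1 + 84*(-¼)) + 5 = (1 - 21) + 5 = -20 + 5 = -15)
-891*U*4 = -891*(-15)*4 = 13365*4 = 53460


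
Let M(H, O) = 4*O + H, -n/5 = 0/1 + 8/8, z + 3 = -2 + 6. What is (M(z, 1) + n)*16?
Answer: 0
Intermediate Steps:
z = 1 (z = -3 + (-2 + 6) = -3 + 4 = 1)
n = -5 (n = -5*(0/1 + 8/8) = -5*(0*1 + 8*(⅛)) = -5*(0 + 1) = -5*1 = -5)
M(H, O) = H + 4*O
(M(z, 1) + n)*16 = ((1 + 4*1) - 5)*16 = ((1 + 4) - 5)*16 = (5 - 5)*16 = 0*16 = 0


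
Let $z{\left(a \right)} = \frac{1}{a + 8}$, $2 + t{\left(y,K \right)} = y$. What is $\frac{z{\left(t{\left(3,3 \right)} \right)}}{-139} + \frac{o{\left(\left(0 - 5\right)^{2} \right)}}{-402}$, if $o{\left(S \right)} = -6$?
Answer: $\frac{1184}{83817} \approx 0.014126$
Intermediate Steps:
$t{\left(y,K \right)} = -2 + y$
$z{\left(a \right)} = \frac{1}{8 + a}$
$\frac{z{\left(t{\left(3,3 \right)} \right)}}{-139} + \frac{o{\left(\left(0 - 5\right)^{2} \right)}}{-402} = \frac{1}{\left(8 + \left(-2 + 3\right)\right) \left(-139\right)} - \frac{6}{-402} = \frac{1}{8 + 1} \left(- \frac{1}{139}\right) - - \frac{1}{67} = \frac{1}{9} \left(- \frac{1}{139}\right) + \frac{1}{67} = - \frac{1}{1251} + \frac{1}{67} = \frac{1184}{83817}$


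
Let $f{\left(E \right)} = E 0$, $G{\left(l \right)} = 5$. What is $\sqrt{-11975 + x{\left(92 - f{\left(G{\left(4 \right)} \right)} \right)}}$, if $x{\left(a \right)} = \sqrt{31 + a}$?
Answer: $\sqrt{-11975 + \sqrt{123}} \approx 109.38 i$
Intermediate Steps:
$f{\left(E \right)} = 0$
$\sqrt{-11975 + x{\left(92 - f{\left(G{\left(4 \right)} \right)} \right)}} = \sqrt{-11975 + \sqrt{31 + \left(92 - 0\right)}} = \sqrt{-11975 + \sqrt{31 + \left(92 + 0\right)}} = \sqrt{-11975 + \sqrt{31 + 92}} = \sqrt{-11975 + \sqrt{123}}$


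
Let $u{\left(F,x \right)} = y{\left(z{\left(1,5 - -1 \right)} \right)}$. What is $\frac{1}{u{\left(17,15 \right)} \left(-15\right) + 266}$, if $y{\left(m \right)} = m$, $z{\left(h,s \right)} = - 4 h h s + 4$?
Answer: $\frac{1}{566} \approx 0.0017668$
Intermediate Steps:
$z{\left(h,s \right)} = 4 - 4 s h^{2}$ ($z{\left(h,s \right)} = - 4 h^{2} s + 4 = - 4 s h^{2} + 4 = 4 - 4 s h^{2}$)
$u{\left(F,x \right)} = -20$ ($u{\left(F,x \right)} = 4 - 4 \left(5 - -1\right) 1^{2} = 4 - 4 \left(5 + 1\right) 1 = 4 - 24 \cdot 1 = 4 - 24 = -20$)
$\frac{1}{u{\left(17,15 \right)} \left(-15\right) + 266} = \frac{1}{\left(-20\right) \left(-15\right) + 266} = \frac{1}{300 + 266} = \frac{1}{566}$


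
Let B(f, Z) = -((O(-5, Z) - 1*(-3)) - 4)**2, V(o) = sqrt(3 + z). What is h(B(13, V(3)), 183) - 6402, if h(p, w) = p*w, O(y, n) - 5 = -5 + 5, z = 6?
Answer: -9330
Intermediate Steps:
O(y, n) = 5 (O(y, n) = 5 + (-5 + 5) = 5 + 0 = 5)
V(o) = 3 (V(o) = sqrt(3 + 6) = sqrt(9) = 3)
B(f, Z) = -16 (B(f, Z) = -((5 - 1*(-3)) - 4)**2 = -((5 + 3) - 4)**2 = -(8 - 4)**2 = -1*4**2 = -1*16 = -16)
h(B(13, V(3)), 183) - 6402 = -16*183 - 6402 = -2928 - 6402 = -9330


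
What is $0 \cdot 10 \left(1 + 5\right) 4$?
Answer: $0$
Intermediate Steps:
$0 \cdot 10 \left(1 + 5\right) 4 = 0 \cdot 6 \cdot 4 = 0 \cdot 24 = 0$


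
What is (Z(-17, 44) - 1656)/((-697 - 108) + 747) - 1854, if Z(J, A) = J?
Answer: -105859/58 ≈ -1825.2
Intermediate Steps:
(Z(-17, 44) - 1656)/((-697 - 108) + 747) - 1854 = (-17 - 1656)/((-697 - 108) + 747) - 1854 = -1673/(-805 + 747) - 1854 = -1673/(-58) - 1854 = -1673*(-1/58) - 1854 = 1673/58 - 1854 = -105859/58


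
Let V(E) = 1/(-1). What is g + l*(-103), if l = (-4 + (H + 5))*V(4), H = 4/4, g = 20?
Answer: 226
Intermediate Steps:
H = 1 (H = 4*(¼) = 1)
V(E) = -1
l = -2 (l = (-4 + (1 + 5))*(-1) = (-4 + 6)*(-1) = 2*(-1) = -2)
g + l*(-103) = 20 - 2*(-103) = 20 + 206 = 226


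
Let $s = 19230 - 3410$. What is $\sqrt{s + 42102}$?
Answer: $\sqrt{57922} \approx 240.67$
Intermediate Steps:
$s = 15820$ ($s = 19230 - 3410 = 15820$)
$\sqrt{s + 42102} = \sqrt{15820 + 42102} = \sqrt{57922}$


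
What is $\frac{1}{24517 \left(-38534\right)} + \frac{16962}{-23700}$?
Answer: $- \frac{667693637614}{932928852025} \approx -0.7157$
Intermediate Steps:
$\frac{1}{24517 \left(-38534\right)} + \frac{16962}{-23700} = \frac{1}{24517} \left(- \frac{1}{38534}\right) + 16962 \left(- \frac{1}{23700}\right) = - \frac{1}{944738078} - \frac{2827}{3950} = - \frac{667693637614}{932928852025}$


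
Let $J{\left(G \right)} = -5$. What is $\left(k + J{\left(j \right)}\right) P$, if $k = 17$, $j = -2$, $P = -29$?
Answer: $-348$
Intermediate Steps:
$\left(k + J{\left(j \right)}\right) P = \left(17 - 5\right) \left(-29\right) = 12 \left(-29\right) = -348$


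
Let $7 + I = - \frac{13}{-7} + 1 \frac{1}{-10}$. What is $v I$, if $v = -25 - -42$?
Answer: $- \frac{6239}{70} \approx -89.129$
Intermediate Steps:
$I = - \frac{367}{70}$ ($I = -7 + \left(- \frac{13}{-7} + 1 \frac{1}{-10}\right) = -7 + \left(\left(-13\right) \left(- \frac{1}{7}\right) + 1 \left(- \frac{1}{10}\right)\right) = -7 + \left(\frac{13}{7} - \frac{1}{10}\right) = -7 + \frac{123}{70} = - \frac{367}{70} \approx -5.2429$)
$v = 17$ ($v = -25 + 42 = 17$)
$v I = 17 \left(- \frac{367}{70}\right) = - \frac{6239}{70}$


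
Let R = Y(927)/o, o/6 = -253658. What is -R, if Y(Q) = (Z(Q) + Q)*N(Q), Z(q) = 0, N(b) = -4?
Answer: -309/126829 ≈ -0.0024364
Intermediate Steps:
o = -1521948 (o = 6*(-253658) = -1521948)
Y(Q) = -4*Q (Y(Q) = (0 + Q)*(-4) = Q*(-4) = -4*Q)
R = 309/126829 (R = -4*927/(-1521948) = -3708*(-1/1521948) = 309/126829 ≈ 0.0024364)
-R = -1*309/126829 = -309/126829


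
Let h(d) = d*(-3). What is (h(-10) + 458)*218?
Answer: 106384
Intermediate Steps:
h(d) = -3*d
(h(-10) + 458)*218 = (-3*(-10) + 458)*218 = (30 + 458)*218 = 488*218 = 106384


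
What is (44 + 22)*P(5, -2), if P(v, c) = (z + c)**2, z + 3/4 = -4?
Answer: 24057/8 ≈ 3007.1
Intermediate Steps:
z = -19/4 (z = -3/4 - 4 = -19/4 ≈ -4.7500)
P(v, c) = (-19/4 + c)**2
(44 + 22)*P(5, -2) = (44 + 22)*((-19 + 4*(-2))**2/16) = 66*((-19 - 8)**2/16) = 66*((1/16)*(-27)**2) = 66*((1/16)*729) = 66*(729/16) = 24057/8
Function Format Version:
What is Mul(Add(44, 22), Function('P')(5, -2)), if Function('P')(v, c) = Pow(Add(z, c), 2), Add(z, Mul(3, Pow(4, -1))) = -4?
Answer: Rational(24057, 8) ≈ 3007.1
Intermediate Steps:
z = Rational(-19, 4) (z = Add(Rational(-3, 4), -4) = Rational(-19, 4) ≈ -4.7500)
Function('P')(v, c) = Pow(Add(Rational(-19, 4), c), 2)
Mul(Add(44, 22), Function('P')(5, -2)) = Mul(Add(44, 22), Mul(Rational(1, 16), Pow(Add(-19, Mul(4, -2)), 2))) = Mul(66, Mul(Rational(1, 16), Pow(Add(-19, -8), 2))) = Mul(66, Mul(Rational(1, 16), Pow(-27, 2))) = Mul(66, Mul(Rational(1, 16), 729)) = Mul(66, Rational(729, 16)) = Rational(24057, 8)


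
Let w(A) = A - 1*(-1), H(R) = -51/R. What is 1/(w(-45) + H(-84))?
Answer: -28/1215 ≈ -0.023045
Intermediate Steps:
w(A) = 1 + A (w(A) = A + 1 = 1 + A)
1/(w(-45) + H(-84)) = 1/((1 - 45) - 51/(-84)) = 1/(-44 - 51*(-1/84)) = 1/(-44 + 17/28) = 1/(-1215/28) = -28/1215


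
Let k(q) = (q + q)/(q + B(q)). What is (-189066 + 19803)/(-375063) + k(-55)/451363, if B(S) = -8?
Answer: 145853992469/323189161659 ≈ 0.45130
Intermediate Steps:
k(q) = 2*q/(-8 + q) (k(q) = (q + q)/(q - 8) = (2*q)/(-8 + q) = 2*q/(-8 + q))
(-189066 + 19803)/(-375063) + k(-55)/451363 = (-189066 + 19803)/(-375063) + (2*(-55)/(-8 - 55))/451363 = -169263*(-1/375063) + (2*(-55)/(-63))*(1/451363) = 56421/125021 + (2*(-55)*(-1/63))*(1/451363) = 56421/125021 + (110/63)*(1/451363) = 56421/125021 + 10/2585079 = 145853992469/323189161659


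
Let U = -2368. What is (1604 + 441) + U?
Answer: -323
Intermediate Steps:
(1604 + 441) + U = (1604 + 441) - 2368 = 2045 - 2368 = -323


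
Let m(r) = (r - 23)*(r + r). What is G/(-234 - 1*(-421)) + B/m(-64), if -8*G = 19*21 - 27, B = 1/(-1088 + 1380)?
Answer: -151204421/608070144 ≈ -0.24866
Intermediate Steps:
B = 1/292 ≈ 0.0034247
m(r) = 2*r*(-23 + r) (m(r) = (-23 + r)*(2*r) = 2*r*(-23 + r))
G = -93/2 (G = -(19*21 - 27)/8 = -(399 - 27)/8 = -⅛*372 = -93/2 ≈ -46.500)
G/(-234 - 1*(-421)) + B/m(-64) = -93/(2*(-234 - 1*(-421))) + 1/(292*((2*(-64)*(-23 - 64)))) = -93/(2*(-234 + 421)) + 1/(292*((2*(-64)*(-87)))) = -93/2/187 + (1/292)/11136 = -93/2*1/187 + (1/292)*(1/11136) = -93/374 + 1/3251712 = -151204421/608070144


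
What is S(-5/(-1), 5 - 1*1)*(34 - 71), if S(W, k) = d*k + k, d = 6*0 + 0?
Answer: -148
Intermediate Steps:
d = 0 (d = 0 + 0 = 0)
S(W, k) = k (S(W, k) = 0*k + k = 0 + k = k)
S(-5/(-1), 5 - 1*1)*(34 - 71) = (5 - 1*1)*(34 - 71) = (5 - 1)*(-37) = 4*(-37) = -148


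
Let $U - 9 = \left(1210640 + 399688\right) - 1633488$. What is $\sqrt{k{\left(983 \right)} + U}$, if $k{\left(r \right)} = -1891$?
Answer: $i \sqrt{25042} \approx 158.25 i$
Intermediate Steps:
$U = -23151$ ($U = 9 + \left(\left(1210640 + 399688\right) - 1633488\right) = 9 + \left(1610328 - 1633488\right) = 9 - 23160 = -23151$)
$\sqrt{k{\left(983 \right)} + U} = \sqrt{-1891 - 23151} = \sqrt{-25042} = i \sqrt{25042}$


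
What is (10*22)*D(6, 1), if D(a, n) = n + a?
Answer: 1540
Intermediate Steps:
D(a, n) = a + n
(10*22)*D(6, 1) = (10*22)*(6 + 1) = 220*7 = 1540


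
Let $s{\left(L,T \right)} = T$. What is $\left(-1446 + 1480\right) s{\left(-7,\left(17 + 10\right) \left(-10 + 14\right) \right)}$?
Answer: $3672$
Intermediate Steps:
$\left(-1446 + 1480\right) s{\left(-7,\left(17 + 10\right) \left(-10 + 14\right) \right)} = \left(-1446 + 1480\right) \left(17 + 10\right) \left(-10 + 14\right) = 34 \cdot 27 \cdot 4 = 34 \cdot 108 = 3672$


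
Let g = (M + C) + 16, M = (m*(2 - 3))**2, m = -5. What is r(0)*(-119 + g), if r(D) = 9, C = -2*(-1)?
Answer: -684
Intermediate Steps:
C = 2
M = 25 (M = (-5*(2 - 3))**2 = (-5*(-1))**2 = 5**2 = 25)
g = 43 (g = (25 + 2) + 16 = 27 + 16 = 43)
r(0)*(-119 + g) = 9*(-119 + 43) = 9*(-76) = -684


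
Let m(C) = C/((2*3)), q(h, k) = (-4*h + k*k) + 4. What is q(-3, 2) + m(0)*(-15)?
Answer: 20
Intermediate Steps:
q(h, k) = 4 + k² - 4*h (q(h, k) = (-4*h + k²) + 4 = (k² - 4*h) + 4 = 4 + k² - 4*h)
m(C) = C/6
q(-3, 2) + m(0)*(-15) = (4 + 2² - 4*(-3)) + ((⅙)*0)*(-15) = (4 + 4 + 12) + 0*(-15) = 20 + 0 = 20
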